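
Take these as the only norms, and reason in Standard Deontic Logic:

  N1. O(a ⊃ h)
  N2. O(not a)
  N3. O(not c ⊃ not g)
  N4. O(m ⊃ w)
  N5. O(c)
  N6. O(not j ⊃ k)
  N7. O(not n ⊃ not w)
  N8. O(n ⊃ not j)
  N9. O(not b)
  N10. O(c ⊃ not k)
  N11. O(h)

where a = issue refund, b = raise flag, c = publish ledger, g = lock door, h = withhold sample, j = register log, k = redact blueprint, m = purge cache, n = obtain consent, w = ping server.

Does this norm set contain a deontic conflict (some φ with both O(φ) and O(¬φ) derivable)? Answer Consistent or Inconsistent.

Consistent

Premise 1 is O(a ⊃ h); even if O(h) held, inferring O(a) would be affirming the consequent — invalid.
So O(a) is not derivable, and the apparent clash with O(not a) does not arise.
A world satisfying every obligation exists (e.g. a=false, b=false, c=true, g=false, h=true, j=true, k=false, m=false, n=false, w=false); no atom is both obligatory and forbidden, so the set is consistent.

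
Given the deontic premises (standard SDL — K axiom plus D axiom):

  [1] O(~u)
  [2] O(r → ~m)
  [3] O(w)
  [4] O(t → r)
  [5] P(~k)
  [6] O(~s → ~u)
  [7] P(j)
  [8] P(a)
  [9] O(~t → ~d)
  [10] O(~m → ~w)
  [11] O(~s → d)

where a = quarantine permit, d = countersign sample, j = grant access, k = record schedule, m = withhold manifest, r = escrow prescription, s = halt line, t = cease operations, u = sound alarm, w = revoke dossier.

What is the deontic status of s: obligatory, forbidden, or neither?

Obligatory

Premise 3 states O(w) outright.
Premise 10, O(~m → ~w), contraposes to O(w → m); with O(w) we get O(m).
Premise 2, O(r → ~m), contraposes to O(m → ~r); with O(m) we get O(~r).
Premise 4, O(t → r), contraposes to O(~r → ~t); with O(~r) we get O(~t).
Applying K to premise 9 (O(~t → ~d)) and O(~t) yields O(~d).
Premise 11, O(~s → d), contraposes to O(~d → s); with O(~d) we get O(s).
Premises 1, 5, 6, 7, 8 do not contribute to this derivation.
Hence s is obligatory.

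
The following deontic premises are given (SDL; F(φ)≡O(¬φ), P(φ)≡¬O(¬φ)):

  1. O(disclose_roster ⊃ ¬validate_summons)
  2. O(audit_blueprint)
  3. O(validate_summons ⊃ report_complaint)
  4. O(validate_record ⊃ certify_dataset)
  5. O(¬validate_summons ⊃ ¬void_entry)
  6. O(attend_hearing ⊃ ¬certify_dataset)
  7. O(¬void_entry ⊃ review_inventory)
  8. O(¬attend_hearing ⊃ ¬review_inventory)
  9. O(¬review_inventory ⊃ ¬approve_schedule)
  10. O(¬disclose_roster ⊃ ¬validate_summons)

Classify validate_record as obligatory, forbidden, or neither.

Forbidden

Premises 1 and 10 are O(disclose_roster ⊃ ¬validate_summons) and O(¬disclose_roster ⊃ ¬validate_summons); every ideal world satisfies disclose_roster or ¬disclose_roster, so in either case ¬validate_summons holds — hence O(¬validate_summons).
From O(¬validate_summons) and premise 5, O(¬validate_summons ⊃ ¬void_entry), we obtain O(¬void_entry).
From O(¬void_entry) and premise 7, O(¬void_entry ⊃ review_inventory), we obtain O(review_inventory).
The contrapositive of premise 8 (O(¬attend_hearing ⊃ ¬review_inventory)) is O(review_inventory ⊃ attend_hearing), and O(review_inventory) is already established, so O(attend_hearing).
Premise 6 is O(attend_hearing ⊃ ¬certify_dataset); since O(attend_hearing), deontic closure gives O(¬certify_dataset).
Premise 4 is O(validate_record ⊃ certify_dataset); contrapositively O(¬certify_dataset ⊃ ¬validate_record). Since O(¬certify_dataset) holds, K gives O(¬validate_record).
Premises 2, 3, 9 do not contribute to this derivation.
Thus O(¬validate_record), which is F(validate_record): validate_record is forbidden.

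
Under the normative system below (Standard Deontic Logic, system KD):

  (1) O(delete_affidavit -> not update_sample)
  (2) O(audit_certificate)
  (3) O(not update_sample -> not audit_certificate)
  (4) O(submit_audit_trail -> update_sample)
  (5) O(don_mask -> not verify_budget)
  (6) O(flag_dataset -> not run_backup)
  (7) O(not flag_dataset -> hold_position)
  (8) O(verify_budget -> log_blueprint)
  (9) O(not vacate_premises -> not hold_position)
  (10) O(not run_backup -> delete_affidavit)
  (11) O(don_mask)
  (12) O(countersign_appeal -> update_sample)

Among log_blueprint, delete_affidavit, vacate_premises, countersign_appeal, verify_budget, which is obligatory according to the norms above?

From premise 2 we have O(audit_certificate).
The contrapositive of premise 3 (O(not update_sample -> not audit_certificate)) is O(audit_certificate -> update_sample), and O(audit_certificate) is already established, so O(update_sample).
Premise 1, O(delete_affidavit -> not update_sample), contraposes to O(update_sample -> not delete_affidavit); with O(update_sample) we get O(not delete_affidavit).
Premise 10, O(not run_backup -> delete_affidavit), contraposes to O(not delete_affidavit -> run_backup); with O(not delete_affidavit) we get O(run_backup).
Premise 6, O(flag_dataset -> not run_backup), contraposes to O(run_backup -> not flag_dataset); with O(run_backup) we get O(not flag_dataset).
Applying K to premise 7 (O(not flag_dataset -> hold_position)) and O(not flag_dataset) yields O(hold_position).
Premise 9, O(not vacate_premises -> not hold_position), contraposes to O(hold_position -> vacate_premises); with O(hold_position) we get O(vacate_premises).
So O(vacate_premises) holds — vacate_premises is obligatory. None of the other listed options is made obligatory by any chain of premises.

vacate_premises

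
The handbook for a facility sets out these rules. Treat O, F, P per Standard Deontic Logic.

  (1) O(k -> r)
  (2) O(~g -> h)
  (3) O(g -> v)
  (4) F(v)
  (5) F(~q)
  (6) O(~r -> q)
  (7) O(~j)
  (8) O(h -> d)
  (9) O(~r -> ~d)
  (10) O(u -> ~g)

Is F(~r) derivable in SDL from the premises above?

Yes

F(v) at premise 4 means O(~v).
Premise 3, O(g -> v), contraposes to O(~v -> ~g); with O(~v) we get O(~g).
With premise 2, O(~g -> h), the K-axiom yields O(h).
With premise 8, O(h -> d), the K-axiom yields O(d).
Premise 9, O(~r -> ~d), contraposes to O(d -> r); with O(d) we get O(r).
Premises 1, 5, 6, 7, 10 do not contribute to this derivation.
So O(r) holds, i.e. F(~r). The claim follows.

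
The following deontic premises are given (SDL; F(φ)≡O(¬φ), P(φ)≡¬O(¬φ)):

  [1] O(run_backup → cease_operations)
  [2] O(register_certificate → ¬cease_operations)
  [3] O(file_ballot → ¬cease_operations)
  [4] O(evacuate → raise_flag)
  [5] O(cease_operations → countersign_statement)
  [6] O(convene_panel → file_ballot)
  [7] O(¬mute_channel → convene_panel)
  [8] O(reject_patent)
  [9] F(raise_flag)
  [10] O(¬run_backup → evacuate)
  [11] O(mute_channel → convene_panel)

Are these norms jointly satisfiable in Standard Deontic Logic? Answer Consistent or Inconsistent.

Premises 11 and 7 are O(mute_channel → convene_panel) and O(¬mute_channel → convene_panel); every ideal world satisfies mute_channel or ¬mute_channel, so in either case convene_panel holds — hence O(convene_panel).
With premise 6, O(convene_panel → file_ballot), the K-axiom yields O(file_ballot).
With premise 3, O(file_ballot → ¬cease_operations), the K-axiom yields O(¬cease_operations).
Premise 1, O(run_backup → cease_operations), contraposes to O(¬cease_operations → ¬run_backup); with O(¬cease_operations) we get O(¬run_backup).
From O(¬run_backup) and premise 10, O(¬run_backup → evacuate), we obtain O(evacuate).
Applying K to premise 4 (O(evacuate → raise_flag)) and O(evacuate) yields O(raise_flag).
Yet premise 9 is F(raise_flag), i.e. O(¬raise_flag).
We now have both O(raise_flag) and O(¬raise_flag) — raise_flag is simultaneously obligatory and forbidden, violating the D-axiom.

Inconsistent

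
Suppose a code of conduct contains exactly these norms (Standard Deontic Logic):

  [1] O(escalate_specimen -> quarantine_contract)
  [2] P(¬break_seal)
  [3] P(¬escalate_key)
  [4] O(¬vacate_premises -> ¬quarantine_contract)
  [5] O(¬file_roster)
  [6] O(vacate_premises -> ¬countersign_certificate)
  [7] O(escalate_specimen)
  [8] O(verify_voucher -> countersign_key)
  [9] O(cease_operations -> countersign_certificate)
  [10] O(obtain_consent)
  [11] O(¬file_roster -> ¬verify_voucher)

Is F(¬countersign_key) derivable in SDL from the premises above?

No

Premise 8 is O(verify_voucher -> countersign_key), but O(verify_voucher) is not derivable from the premises, so it does not yield O(countersign_key).
No other premise forces O(countersign_key). An ideal world satisfying every premise can still have ¬countersign_key true, so F(¬countersign_key) is not derivable.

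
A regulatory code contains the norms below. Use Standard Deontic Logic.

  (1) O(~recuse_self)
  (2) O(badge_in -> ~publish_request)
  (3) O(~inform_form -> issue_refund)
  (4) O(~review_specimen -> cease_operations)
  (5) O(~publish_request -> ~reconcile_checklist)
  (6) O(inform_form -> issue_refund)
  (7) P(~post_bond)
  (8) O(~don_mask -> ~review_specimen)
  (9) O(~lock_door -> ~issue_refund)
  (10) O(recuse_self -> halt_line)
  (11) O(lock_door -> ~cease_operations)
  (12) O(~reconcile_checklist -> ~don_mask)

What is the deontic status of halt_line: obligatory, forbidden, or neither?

Neither

Premise 10 is O(recuse_self -> halt_line), but O(recuse_self) is not derivable from the premises, so it does not yield O(halt_line).
No premise or chain of K-axiom applications forces O(halt_line), and none forces O(~halt_line). So halt_line is neither obligatory nor forbidden under these norms.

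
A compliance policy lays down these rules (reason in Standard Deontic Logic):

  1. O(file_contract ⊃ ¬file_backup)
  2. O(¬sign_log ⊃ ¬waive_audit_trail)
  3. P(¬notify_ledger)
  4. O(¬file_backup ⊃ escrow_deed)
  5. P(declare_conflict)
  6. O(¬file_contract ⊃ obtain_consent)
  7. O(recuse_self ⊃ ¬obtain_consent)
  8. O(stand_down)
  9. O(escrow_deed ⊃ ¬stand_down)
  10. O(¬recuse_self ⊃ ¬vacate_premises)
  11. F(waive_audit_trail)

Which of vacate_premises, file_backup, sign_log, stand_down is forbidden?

vacate_premises

From premise 8 we have O(stand_down).
Premise 9, O(escrow_deed ⊃ ¬stand_down), contraposes to O(stand_down ⊃ ¬escrow_deed); with O(stand_down) we get O(¬escrow_deed).
The contrapositive of premise 4 (O(¬file_backup ⊃ escrow_deed)) is O(¬escrow_deed ⊃ file_backup), and O(¬escrow_deed) is already established, so O(file_backup).
The contrapositive of premise 1 (O(file_contract ⊃ ¬file_backup)) is O(file_backup ⊃ ¬file_contract), and O(file_backup) is already established, so O(¬file_contract).
From O(¬file_contract) and premise 6, O(¬file_contract ⊃ obtain_consent), we obtain O(obtain_consent).
Premise 7, O(recuse_self ⊃ ¬obtain_consent), contraposes to O(obtain_consent ⊃ ¬recuse_self); with O(obtain_consent) we get O(¬recuse_self).
Applying K to premise 10 (O(¬recuse_self ⊃ ¬vacate_premises)) and O(¬recuse_self) yields O(¬vacate_premises).
So O(¬vacate_premises) holds, i.e. vacate_premises is forbidden. None of the other listed options is forbidden under the premises.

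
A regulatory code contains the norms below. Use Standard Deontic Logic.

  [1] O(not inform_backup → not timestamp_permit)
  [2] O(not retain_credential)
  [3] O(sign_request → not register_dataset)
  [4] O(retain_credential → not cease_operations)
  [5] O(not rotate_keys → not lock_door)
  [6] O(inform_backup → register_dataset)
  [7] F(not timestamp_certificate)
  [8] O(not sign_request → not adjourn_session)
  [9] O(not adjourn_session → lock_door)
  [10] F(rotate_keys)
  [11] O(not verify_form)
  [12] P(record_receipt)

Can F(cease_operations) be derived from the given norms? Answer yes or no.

No

Premise 4 is O(retain_credential → not cease_operations), but O(retain_credential) is not derivable from the premises, so it does not yield O(not cease_operations).
No other premise forces O(not cease_operations). An ideal world satisfying every premise can still have cease_operations true, so F(cease_operations) is not derivable.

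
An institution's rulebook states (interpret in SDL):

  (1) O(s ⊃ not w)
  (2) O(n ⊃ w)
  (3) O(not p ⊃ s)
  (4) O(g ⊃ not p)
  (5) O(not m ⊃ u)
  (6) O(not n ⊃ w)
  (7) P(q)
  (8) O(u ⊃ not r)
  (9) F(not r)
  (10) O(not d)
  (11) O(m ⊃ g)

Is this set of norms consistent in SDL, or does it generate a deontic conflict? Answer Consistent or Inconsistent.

Inconsistent

Premises 6 and 2 are O(not n ⊃ w) and O(n ⊃ w); every ideal world satisfies not n or n, so in either case w holds — hence O(w).
The contrapositive of premise 1 (O(s ⊃ not w)) is O(w ⊃ not s), and O(w) is already established, so O(not s).
Premise 3 is O(not p ⊃ s); contrapositively O(not s ⊃ p). Since O(not s) holds, K gives O(p).
Premise 4, O(g ⊃ not p), contraposes to O(p ⊃ not g); with O(p) we get O(not g).
The contrapositive of premise 11 (O(m ⊃ g)) is O(not g ⊃ not m), and O(not g) is already established, so O(not m).
Premise 5 is O(not m ⊃ u); since O(not m), deontic closure gives O(u).
Applying K to premise 8 (O(u ⊃ not r)) and O(u) yields O(not r).
However, F(not r) at premise 9 amounts to O(r).
We now have both O(not r) and O(r) — r is simultaneously obligatory and forbidden, violating the D-axiom.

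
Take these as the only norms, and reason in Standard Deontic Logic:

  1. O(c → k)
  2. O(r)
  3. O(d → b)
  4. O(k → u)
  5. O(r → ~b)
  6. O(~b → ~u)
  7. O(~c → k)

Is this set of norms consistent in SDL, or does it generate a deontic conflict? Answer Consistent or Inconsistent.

Premises 7 and 1 are O(~c → k) and O(c → k); every ideal world satisfies ~c or c, so in either case k holds — hence O(k).
With premise 4, O(k → u), the K-axiom yields O(u).
The contrapositive of premise 6 (O(~b → ~u)) is O(u → b), and O(u) is already established, so O(b).
The contrapositive of premise 5 (O(r → ~b)) is O(b → ~r), and O(b) is already established, so O(~r).
However, premise 2 gives O(r).
We now have both O(~r) and O(r) — r is simultaneously obligatory and forbidden, violating the D-axiom.

Inconsistent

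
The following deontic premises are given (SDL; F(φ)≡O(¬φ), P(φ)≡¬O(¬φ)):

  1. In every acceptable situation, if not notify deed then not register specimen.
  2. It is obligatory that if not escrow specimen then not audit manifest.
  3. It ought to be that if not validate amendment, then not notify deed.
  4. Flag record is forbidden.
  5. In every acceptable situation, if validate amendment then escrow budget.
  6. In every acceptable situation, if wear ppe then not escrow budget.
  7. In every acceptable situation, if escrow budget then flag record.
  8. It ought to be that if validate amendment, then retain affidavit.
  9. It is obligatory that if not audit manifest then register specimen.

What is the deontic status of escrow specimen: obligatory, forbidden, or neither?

Obligatory

Premise 4 is F(flag_record), i.e. O(¬flag_record).
Premise 7 is O(escrow_budget → flag_record); contrapositively O(¬flag_record → ¬escrow_budget). Since O(¬flag_record) holds, K gives O(¬escrow_budget).
The contrapositive of premise 5 (O(validate_amendment → escrow_budget)) is O(¬escrow_budget → ¬validate_amendment), and O(¬escrow_budget) is already established, so O(¬validate_amendment).
Premise 3 is O(¬validate_amendment → ¬notify_deed); since O(¬validate_amendment), deontic closure gives O(¬notify_deed).
Premise 1 is O(¬notify_deed → ¬register_specimen); since O(¬notify_deed), deontic closure gives O(¬register_specimen).
Premise 9 is O(¬audit_manifest → register_specimen); contrapositively O(¬register_specimen → audit_manifest). Since O(¬register_specimen) holds, K gives O(audit_manifest).
Premise 2, O(¬escrow_specimen → ¬audit_manifest), contraposes to O(audit_manifest → escrow_specimen); with O(audit_manifest) we get O(escrow_specimen).
Premises 6, 8 do not contribute to this derivation.
Hence escrow_specimen is obligatory.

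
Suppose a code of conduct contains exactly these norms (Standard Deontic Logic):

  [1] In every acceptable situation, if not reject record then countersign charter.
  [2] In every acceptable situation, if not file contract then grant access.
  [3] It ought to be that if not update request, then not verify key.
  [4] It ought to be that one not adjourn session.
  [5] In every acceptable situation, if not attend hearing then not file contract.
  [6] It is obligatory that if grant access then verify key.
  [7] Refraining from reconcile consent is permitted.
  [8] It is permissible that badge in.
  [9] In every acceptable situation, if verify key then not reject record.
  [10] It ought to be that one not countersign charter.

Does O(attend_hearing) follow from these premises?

Yes

Premise 10 gives O(¬countersign_charter).
Premise 1 is O(¬reject_record → countersign_charter); contrapositively O(¬countersign_charter → reject_record). Since O(¬countersign_charter) holds, K gives O(reject_record).
Premise 9 is O(verify_key → ¬reject_record); contrapositively O(reject_record → ¬verify_key). Since O(reject_record) holds, K gives O(¬verify_key).
Premise 6, O(grant_access → verify_key), contraposes to O(¬verify_key → ¬grant_access); with O(¬verify_key) we get O(¬grant_access).
Premise 2 is O(¬file_contract → grant_access); contrapositively O(¬grant_access → file_contract). Since O(¬grant_access) holds, K gives O(file_contract).
The contrapositive of premise 5 (O(¬attend_hearing → ¬file_contract)) is O(file_contract → attend_hearing), and O(file_contract) is already established, so O(attend_hearing).
Premises 3, 4, 7, 8 do not contribute to this derivation.
So O(attend_hearing) follows.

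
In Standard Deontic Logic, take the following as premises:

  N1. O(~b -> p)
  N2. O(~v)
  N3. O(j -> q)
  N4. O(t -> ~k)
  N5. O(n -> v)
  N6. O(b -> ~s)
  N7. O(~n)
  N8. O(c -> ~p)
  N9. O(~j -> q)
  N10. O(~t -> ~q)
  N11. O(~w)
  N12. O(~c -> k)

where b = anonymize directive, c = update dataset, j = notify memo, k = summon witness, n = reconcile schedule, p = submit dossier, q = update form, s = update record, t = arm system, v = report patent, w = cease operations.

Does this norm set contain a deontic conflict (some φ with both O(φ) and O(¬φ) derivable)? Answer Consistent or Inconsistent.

Consistent

Premise 5 is O(n -> v), but O(n) is not derivable from the premises, so it does not yield O(v).
So O(v) is not derivable, and the apparent clash with O(~v) does not arise.
A world satisfying every obligation exists (e.g. b=true, c=true, j=false, k=false, n=false, p=false, q=true, s=false, t=true, v=false, w=false); no atom is both obligatory and forbidden, so the set is consistent.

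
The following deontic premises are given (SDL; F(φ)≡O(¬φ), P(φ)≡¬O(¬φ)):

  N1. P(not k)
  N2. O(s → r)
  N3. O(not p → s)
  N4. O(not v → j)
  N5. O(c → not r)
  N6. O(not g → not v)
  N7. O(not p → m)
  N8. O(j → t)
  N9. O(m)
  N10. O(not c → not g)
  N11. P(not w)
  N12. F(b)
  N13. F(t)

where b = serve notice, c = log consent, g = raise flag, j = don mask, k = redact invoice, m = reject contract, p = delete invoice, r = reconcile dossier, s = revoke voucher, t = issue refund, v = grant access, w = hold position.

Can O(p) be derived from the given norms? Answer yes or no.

Yes

Premise 13, F(t), is equivalent to O(not t).
Premise 8, O(j → t), contraposes to O(not t → not j); with O(not t) we get O(not j).
The contrapositive of premise 4 (O(not v → j)) is O(not j → v), and O(not j) is already established, so O(v).
Premise 6, O(not g → not v), contraposes to O(v → g); with O(v) we get O(g).
The contrapositive of premise 10 (O(not c → not g)) is O(g → c), and O(g) is already established, so O(c).
Premise 5 is O(c → not r); since O(c), deontic closure gives O(not r).
Premise 2 is O(s → r); contrapositively O(not r → not s). Since O(not r) holds, K gives O(not s).
Premise 3, O(not p → s), contraposes to O(not s → p); with O(not s) we get O(p).
Premises 1, 7, 9, 11, 12 do not contribute to this derivation.
So O(p) follows.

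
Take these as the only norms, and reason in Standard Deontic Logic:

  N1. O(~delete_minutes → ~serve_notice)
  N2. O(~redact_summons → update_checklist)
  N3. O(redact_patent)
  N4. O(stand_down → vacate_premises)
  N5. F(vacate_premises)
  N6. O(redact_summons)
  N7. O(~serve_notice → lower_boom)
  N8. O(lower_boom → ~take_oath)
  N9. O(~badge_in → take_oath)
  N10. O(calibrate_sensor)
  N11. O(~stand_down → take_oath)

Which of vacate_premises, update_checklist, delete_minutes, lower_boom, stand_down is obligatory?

Premise 5, F(vacate_premises), is equivalent to O(~vacate_premises).
Premise 4, O(stand_down → vacate_premises), contraposes to O(~vacate_premises → ~stand_down); with O(~vacate_premises) we get O(~stand_down).
Premise 11 is O(~stand_down → take_oath); since O(~stand_down), deontic closure gives O(take_oath).
The contrapositive of premise 8 (O(lower_boom → ~take_oath)) is O(take_oath → ~lower_boom), and O(take_oath) is already established, so O(~lower_boom).
The contrapositive of premise 7 (O(~serve_notice → lower_boom)) is O(~lower_boom → serve_notice), and O(~lower_boom) is already established, so O(serve_notice).
Premise 1 is O(~delete_minutes → ~serve_notice); contrapositively O(serve_notice → delete_minutes). Since O(serve_notice) holds, K gives O(delete_minutes).
So O(delete_minutes) holds — delete_minutes is obligatory. None of the other listed options is made obligatory by any chain of premises.

delete_minutes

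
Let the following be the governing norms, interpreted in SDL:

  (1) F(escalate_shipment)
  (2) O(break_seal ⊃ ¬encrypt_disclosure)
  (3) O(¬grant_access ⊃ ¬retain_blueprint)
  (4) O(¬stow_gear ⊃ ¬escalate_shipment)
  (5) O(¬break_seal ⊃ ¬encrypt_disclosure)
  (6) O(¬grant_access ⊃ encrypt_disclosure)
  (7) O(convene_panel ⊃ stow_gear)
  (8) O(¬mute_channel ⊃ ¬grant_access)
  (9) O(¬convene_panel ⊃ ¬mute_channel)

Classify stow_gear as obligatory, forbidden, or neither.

Premises 2 and 5 cover both cases: O(break_seal ⊃ ¬encrypt_disclosure) and O(¬break_seal ⊃ ¬encrypt_disclosure). Since break_seal ∨ ¬break_seal is a tautology, O(¬encrypt_disclosure) follows.
The contrapositive of premise 6 (O(¬grant_access ⊃ encrypt_disclosure)) is O(¬encrypt_disclosure ⊃ grant_access), and O(¬encrypt_disclosure) is already established, so O(grant_access).
The contrapositive of premise 8 (O(¬mute_channel ⊃ ¬grant_access)) is O(grant_access ⊃ mute_channel), and O(grant_access) is already established, so O(mute_channel).
The contrapositive of premise 9 (O(¬convene_panel ⊃ ¬mute_channel)) is O(mute_channel ⊃ convene_panel), and O(mute_channel) is already established, so O(convene_panel).
With premise 7, O(convene_panel ⊃ stow_gear), the K-axiom yields O(stow_gear).
Premises 1, 3, 4 do not contribute to this derivation.
Hence stow_gear is obligatory.

Obligatory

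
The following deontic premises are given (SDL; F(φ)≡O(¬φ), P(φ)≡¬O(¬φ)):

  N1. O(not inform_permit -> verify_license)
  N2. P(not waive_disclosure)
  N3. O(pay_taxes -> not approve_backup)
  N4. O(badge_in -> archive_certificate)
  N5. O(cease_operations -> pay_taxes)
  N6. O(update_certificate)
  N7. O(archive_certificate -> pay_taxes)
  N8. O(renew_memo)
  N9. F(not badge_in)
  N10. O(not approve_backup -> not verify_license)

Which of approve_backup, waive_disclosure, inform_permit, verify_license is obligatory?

Premise 9 is F(not badge_in), i.e. O(badge_in).
From O(badge_in) and premise 4, O(badge_in -> archive_certificate), we obtain O(archive_certificate).
Premise 7 is O(archive_certificate -> pay_taxes); since O(archive_certificate), deontic closure gives O(pay_taxes).
Applying K to premise 3 (O(pay_taxes -> not approve_backup)) and O(pay_taxes) yields O(not approve_backup).
With premise 10, O(not approve_backup -> not verify_license), the K-axiom yields O(not verify_license).
The contrapositive of premise 1 (O(not inform_permit -> verify_license)) is O(not verify_license -> inform_permit), and O(not verify_license) is already established, so O(inform_permit).
So O(inform_permit) holds — inform_permit is obligatory. None of the other listed options is made obligatory by any chain of premises.

inform_permit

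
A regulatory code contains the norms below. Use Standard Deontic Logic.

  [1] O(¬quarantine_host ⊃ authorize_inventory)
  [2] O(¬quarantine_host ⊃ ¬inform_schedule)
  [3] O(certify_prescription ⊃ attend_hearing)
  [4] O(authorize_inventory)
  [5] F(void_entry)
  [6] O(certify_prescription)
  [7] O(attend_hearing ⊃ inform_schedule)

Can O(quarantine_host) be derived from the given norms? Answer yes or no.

Premise 6 gives O(certify_prescription).
Applying K to premise 3 (O(certify_prescription ⊃ attend_hearing)) and O(certify_prescription) yields O(attend_hearing).
Applying K to premise 7 (O(attend_hearing ⊃ inform_schedule)) and O(attend_hearing) yields O(inform_schedule).
Premise 2, O(¬quarantine_host ⊃ ¬inform_schedule), contraposes to O(inform_schedule ⊃ quarantine_host); with O(inform_schedule) we get O(quarantine_host).
Premises 1, 4, 5 do not contribute to this derivation.
So O(quarantine_host) follows.

Yes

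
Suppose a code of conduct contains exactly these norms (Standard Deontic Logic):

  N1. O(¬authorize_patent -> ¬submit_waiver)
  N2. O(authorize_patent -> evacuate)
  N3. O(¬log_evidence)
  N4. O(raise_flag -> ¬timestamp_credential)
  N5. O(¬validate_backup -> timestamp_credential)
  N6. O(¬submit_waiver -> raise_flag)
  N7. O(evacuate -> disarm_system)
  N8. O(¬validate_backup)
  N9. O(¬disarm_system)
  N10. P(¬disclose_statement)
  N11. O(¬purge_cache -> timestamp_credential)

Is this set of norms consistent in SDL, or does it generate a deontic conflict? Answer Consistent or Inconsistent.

From premise 8 we have O(¬validate_backup).
Premise 5 is O(¬validate_backup -> timestamp_credential); since O(¬validate_backup), deontic closure gives O(timestamp_credential).
Premise 4, O(raise_flag -> ¬timestamp_credential), contraposes to O(timestamp_credential -> ¬raise_flag); with O(timestamp_credential) we get O(¬raise_flag).
The contrapositive of premise 6 (O(¬submit_waiver -> raise_flag)) is O(¬raise_flag -> submit_waiver), and O(¬raise_flag) is already established, so O(submit_waiver).
Premise 1 is O(¬authorize_patent -> ¬submit_waiver); contrapositively O(submit_waiver -> authorize_patent). Since O(submit_waiver) holds, K gives O(authorize_patent).
Premise 2 is O(authorize_patent -> evacuate); since O(authorize_patent), deontic closure gives O(evacuate).
Premise 7 is O(evacuate -> disarm_system); since O(evacuate), deontic closure gives O(disarm_system).
But premise 9 directly asserts O(¬disarm_system).
We now have both O(disarm_system) and O(¬disarm_system) — disarm_system is simultaneously obligatory and forbidden, violating the D-axiom.

Inconsistent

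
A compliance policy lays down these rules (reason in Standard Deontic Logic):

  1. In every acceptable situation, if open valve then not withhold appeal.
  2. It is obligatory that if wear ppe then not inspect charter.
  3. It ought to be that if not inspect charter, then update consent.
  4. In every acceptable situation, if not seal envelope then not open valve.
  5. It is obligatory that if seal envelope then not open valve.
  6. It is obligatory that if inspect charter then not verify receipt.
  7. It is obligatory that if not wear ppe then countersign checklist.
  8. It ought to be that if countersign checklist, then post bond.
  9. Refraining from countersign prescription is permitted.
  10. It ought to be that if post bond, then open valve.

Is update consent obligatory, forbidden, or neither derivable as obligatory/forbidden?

Obligatory

Premises 4 and 5 cover both cases: O(¬seal_envelope → ¬open_valve) and O(seal_envelope → ¬open_valve). Since ¬seal_envelope ∨ seal_envelope is a tautology, O(¬open_valve) follows.
The contrapositive of premise 10 (O(post_bond → open_valve)) is O(¬open_valve → ¬post_bond), and O(¬open_valve) is already established, so O(¬post_bond).
Premise 8 is O(countersign_checklist → post_bond); contrapositively O(¬post_bond → ¬countersign_checklist). Since O(¬post_bond) holds, K gives O(¬countersign_checklist).
Premise 7, O(¬wear_ppe → countersign_checklist), contraposes to O(¬countersign_checklist → wear_ppe); with O(¬countersign_checklist) we get O(wear_ppe).
Applying K to premise 2 (O(wear_ppe → ¬inspect_charter)) and O(wear_ppe) yields O(¬inspect_charter).
Premise 3 is O(¬inspect_charter → update_consent); since O(¬inspect_charter), deontic closure gives O(update_consent).
Premises 1, 6, 9 do not contribute to this derivation.
Hence update_consent is obligatory.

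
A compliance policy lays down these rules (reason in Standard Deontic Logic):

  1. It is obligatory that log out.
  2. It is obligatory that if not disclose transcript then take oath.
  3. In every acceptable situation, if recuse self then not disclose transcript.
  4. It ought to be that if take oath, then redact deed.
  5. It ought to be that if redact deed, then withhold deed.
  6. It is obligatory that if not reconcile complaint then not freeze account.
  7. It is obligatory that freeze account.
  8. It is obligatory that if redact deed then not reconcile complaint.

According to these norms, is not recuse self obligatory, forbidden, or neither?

Obligatory

Premise 7 gives O(freeze_account).
The contrapositive of premise 6 (O(¬reconcile_complaint → ¬freeze_account)) is O(freeze_account → reconcile_complaint), and O(freeze_account) is already established, so O(reconcile_complaint).
Premise 8 is O(redact_deed → ¬reconcile_complaint); contrapositively O(reconcile_complaint → ¬redact_deed). Since O(reconcile_complaint) holds, K gives O(¬redact_deed).
The contrapositive of premise 4 (O(take_oath → redact_deed)) is O(¬redact_deed → ¬take_oath), and O(¬redact_deed) is already established, so O(¬take_oath).
Premise 2, O(¬disclose_transcript → take_oath), contraposes to O(¬take_oath → disclose_transcript); with O(¬take_oath) we get O(disclose_transcript).
Premise 3, O(recuse_self → ¬disclose_transcript), contraposes to O(disclose_transcript → ¬recuse_self); with O(disclose_transcript) we get O(¬recuse_self).
Premises 1, 5 do not contribute to this derivation.
Hence ¬recuse_self is obligatory.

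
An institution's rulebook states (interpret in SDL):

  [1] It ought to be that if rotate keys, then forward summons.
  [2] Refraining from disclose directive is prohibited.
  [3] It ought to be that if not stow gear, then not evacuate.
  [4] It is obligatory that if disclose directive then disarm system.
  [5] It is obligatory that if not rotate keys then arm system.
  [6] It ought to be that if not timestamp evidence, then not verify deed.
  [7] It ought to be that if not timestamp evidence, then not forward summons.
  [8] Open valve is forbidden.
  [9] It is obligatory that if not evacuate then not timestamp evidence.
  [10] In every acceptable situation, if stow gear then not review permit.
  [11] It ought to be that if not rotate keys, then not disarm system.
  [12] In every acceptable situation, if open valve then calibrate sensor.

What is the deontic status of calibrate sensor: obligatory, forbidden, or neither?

Premise 12 is O(open_valve → calibrate_sensor), but O(open_valve) is not derivable from the premises, so it does not yield O(calibrate_sensor).
No premise or chain of K-axiom applications forces O(calibrate_sensor), and none forces O(¬calibrate_sensor). So calibrate_sensor is neither obligatory nor forbidden under these norms.

Neither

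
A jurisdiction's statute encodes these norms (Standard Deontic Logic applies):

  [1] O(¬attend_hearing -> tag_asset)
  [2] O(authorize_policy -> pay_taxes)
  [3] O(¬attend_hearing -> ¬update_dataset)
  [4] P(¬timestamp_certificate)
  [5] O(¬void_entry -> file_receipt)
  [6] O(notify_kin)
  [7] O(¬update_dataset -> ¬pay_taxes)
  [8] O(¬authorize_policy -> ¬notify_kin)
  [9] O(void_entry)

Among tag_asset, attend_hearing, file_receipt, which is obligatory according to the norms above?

Premise 6 gives O(notify_kin).
Premise 8, O(¬authorize_policy -> ¬notify_kin), contraposes to O(notify_kin -> authorize_policy); with O(notify_kin) we get O(authorize_policy).
Premise 2 is O(authorize_policy -> pay_taxes); since O(authorize_policy), deontic closure gives O(pay_taxes).
The contrapositive of premise 7 (O(¬update_dataset -> ¬pay_taxes)) is O(pay_taxes -> update_dataset), and O(pay_taxes) is already established, so O(update_dataset).
Premise 3 is O(¬attend_hearing -> ¬update_dataset); contrapositively O(update_dataset -> attend_hearing). Since O(update_dataset) holds, K gives O(attend_hearing).
So O(attend_hearing) holds — attend_hearing is obligatory. None of the other listed options is made obligatory by any chain of premises.

attend_hearing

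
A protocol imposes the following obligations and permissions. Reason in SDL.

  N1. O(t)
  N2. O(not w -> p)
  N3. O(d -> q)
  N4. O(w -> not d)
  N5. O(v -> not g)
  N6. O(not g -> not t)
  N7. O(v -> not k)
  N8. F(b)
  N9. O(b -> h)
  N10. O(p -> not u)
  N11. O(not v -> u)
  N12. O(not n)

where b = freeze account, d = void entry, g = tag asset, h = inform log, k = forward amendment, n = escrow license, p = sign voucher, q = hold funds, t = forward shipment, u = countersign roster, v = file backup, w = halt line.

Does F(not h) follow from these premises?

Premise 9 is O(b -> h), but O(b) is not derivable from the premises, so it does not yield O(h).
No other premise forces O(h). An ideal world satisfying every premise can still have not h true, so F(not h) is not derivable.

No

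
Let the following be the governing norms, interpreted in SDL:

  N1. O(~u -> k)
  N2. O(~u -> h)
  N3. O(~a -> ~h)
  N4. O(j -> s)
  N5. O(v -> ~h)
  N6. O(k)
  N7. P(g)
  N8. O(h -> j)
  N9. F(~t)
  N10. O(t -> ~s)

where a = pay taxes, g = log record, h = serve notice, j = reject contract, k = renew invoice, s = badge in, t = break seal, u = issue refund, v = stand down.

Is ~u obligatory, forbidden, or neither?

Premise 9 is F(~t), i.e. O(t).
From O(t) and premise 10, O(t -> ~s), we obtain O(~s).
Premise 4 is O(j -> s); contrapositively O(~s -> ~j). Since O(~s) holds, K gives O(~j).
Premise 8, O(h -> j), contraposes to O(~j -> ~h); with O(~j) we get O(~h).
Premise 2 is O(~u -> h); contrapositively O(~h -> u). Since O(~h) holds, K gives O(u).
Premises 1, 3, 5, 6, 7 do not contribute to this derivation.
Thus O(u), which is F(~u): ~u is forbidden.

Forbidden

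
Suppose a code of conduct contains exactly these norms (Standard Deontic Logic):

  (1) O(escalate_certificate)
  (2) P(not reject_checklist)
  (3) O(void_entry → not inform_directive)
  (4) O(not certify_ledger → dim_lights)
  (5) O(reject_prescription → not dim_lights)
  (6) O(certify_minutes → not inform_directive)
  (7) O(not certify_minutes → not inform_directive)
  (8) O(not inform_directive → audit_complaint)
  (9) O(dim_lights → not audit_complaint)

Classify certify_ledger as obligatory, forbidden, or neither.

Premises 7 and 6 are O(not certify_minutes → not inform_directive) and O(certify_minutes → not inform_directive); every ideal world satisfies not certify_minutes or certify_minutes, so in either case not inform_directive holds — hence O(not inform_directive).
Premise 8 is O(not inform_directive → audit_complaint); since O(not inform_directive), deontic closure gives O(audit_complaint).
Premise 9, O(dim_lights → not audit_complaint), contraposes to O(audit_complaint → not dim_lights); with O(audit_complaint) we get O(not dim_lights).
Premise 4 is O(not certify_ledger → dim_lights); contrapositively O(not dim_lights → certify_ledger). Since O(not dim_lights) holds, K gives O(certify_ledger).
Premises 1, 2, 3, 5 do not contribute to this derivation.
Hence certify_ledger is obligatory.

Obligatory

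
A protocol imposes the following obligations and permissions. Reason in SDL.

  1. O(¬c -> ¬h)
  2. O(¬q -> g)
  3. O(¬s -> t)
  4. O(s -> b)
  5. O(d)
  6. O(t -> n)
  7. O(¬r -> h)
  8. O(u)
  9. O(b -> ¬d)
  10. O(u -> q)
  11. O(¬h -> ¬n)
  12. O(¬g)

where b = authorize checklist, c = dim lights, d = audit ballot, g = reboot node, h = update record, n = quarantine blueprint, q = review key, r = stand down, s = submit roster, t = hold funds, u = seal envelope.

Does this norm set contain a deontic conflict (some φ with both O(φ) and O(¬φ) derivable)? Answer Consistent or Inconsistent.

Premise 2 is O(¬q -> g), but O(¬q) is not derivable from the premises, so it does not yield O(g).
So O(g) is not derivable, and the apparent clash with O(¬g) does not arise.
A world satisfying every obligation exists (e.g. b=false, c=true, d=true, g=false, h=true, n=true, q=true, r=false, s=false, t=true, u=true); no atom is both obligatory and forbidden, so the set is consistent.

Consistent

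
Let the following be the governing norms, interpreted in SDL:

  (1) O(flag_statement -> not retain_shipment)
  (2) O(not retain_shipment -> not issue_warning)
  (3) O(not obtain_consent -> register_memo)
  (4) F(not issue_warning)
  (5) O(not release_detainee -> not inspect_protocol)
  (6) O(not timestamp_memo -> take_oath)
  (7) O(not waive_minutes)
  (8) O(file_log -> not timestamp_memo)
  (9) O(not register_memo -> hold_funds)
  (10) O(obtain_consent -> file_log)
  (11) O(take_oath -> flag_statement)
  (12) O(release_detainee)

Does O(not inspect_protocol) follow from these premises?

No

Premise 5 is O(not release_detainee -> not inspect_protocol), but O(not release_detainee) is not derivable from the premises, so it does not yield O(not inspect_protocol).
No other premise forces O(not inspect_protocol). An ideal world satisfying every premise can still have not inspect_protocol false, so O(not inspect_protocol) is not derivable.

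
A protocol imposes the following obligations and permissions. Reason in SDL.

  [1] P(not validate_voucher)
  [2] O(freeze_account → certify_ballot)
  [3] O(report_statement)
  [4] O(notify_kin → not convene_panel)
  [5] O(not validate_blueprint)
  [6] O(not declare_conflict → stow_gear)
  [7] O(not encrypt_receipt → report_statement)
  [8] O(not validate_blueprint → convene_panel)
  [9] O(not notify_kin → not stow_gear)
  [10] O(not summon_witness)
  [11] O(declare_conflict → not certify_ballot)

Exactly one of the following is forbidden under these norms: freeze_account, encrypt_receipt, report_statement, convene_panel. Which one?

Premise 5 gives O(not validate_blueprint).
Premise 8 is O(not validate_blueprint → convene_panel); since O(not validate_blueprint), deontic closure gives O(convene_panel).
The contrapositive of premise 4 (O(notify_kin → not convene_panel)) is O(convene_panel → not notify_kin), and O(convene_panel) is already established, so O(not notify_kin).
With premise 9, O(not notify_kin → not stow_gear), the K-axiom yields O(not stow_gear).
Premise 6, O(not declare_conflict → stow_gear), contraposes to O(not stow_gear → declare_conflict); with O(not stow_gear) we get O(declare_conflict).
With premise 11, O(declare_conflict → not certify_ballot), the K-axiom yields O(not certify_ballot).
Premise 2 is O(freeze_account → certify_ballot); contrapositively O(not certify_ballot → not freeze_account). Since O(not certify_ballot) holds, K gives O(not freeze_account).
So O(not freeze_account) holds, i.e. freeze_account is forbidden. None of the other listed options is forbidden under the premises.

freeze_account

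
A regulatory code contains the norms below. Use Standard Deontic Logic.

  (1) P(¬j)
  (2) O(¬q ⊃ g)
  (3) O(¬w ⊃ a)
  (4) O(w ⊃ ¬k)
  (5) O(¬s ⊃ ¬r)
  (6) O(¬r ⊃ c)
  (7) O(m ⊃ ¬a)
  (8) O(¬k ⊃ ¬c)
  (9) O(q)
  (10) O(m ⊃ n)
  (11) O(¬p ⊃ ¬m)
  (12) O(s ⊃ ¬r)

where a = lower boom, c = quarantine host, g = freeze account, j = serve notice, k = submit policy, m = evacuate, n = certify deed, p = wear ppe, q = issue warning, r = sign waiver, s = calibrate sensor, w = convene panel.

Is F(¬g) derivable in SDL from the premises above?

No

Premise 2 is O(¬q ⊃ g), but O(¬q) is not derivable from the premises, so it does not yield O(g).
No other premise forces O(g). An ideal world satisfying every premise can still have ¬g true, so F(¬g) is not derivable.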